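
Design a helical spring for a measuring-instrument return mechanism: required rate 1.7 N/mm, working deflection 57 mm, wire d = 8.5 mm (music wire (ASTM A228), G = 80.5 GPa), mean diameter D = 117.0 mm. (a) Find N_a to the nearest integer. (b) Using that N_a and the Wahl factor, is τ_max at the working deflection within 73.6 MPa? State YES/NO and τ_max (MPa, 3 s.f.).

(a) 19 coils; (b) YES, τ_max = 52.7 MPa

N_a = Gd⁴/(8D³k) = (80.5×10³)(8.5⁴)/(8·117.0³·1.7) = 19.29 → N_a = 19
Actual rate k = Gd⁴/(8D³·19) = 1.7261 N/mm
Working load F = kδ = 1.7261·57 = 98.389 N
C = 117.0/8.5 = 13.7647; K_W = (4C−1)/(4C−4)+0.615/C = 1.1034
τ_max = K_W·8FD/(πd³) = 1.1034·47.733 = 52.67 MPa
τ_max ≤ 73.6 MPa → acceptable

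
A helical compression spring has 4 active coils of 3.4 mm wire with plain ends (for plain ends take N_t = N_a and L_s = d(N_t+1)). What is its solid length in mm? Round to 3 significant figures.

17.0 mm

plain ends: N_t = N_a = 4
L_s = d·(N_t+1) = 3.4 × 5 = 17 mm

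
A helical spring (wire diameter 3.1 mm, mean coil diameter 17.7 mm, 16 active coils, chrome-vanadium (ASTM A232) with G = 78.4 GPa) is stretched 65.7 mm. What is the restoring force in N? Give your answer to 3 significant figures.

670 N

k = Gd⁴/(8D³N_a) = (78.4×10³)(3.1⁴)/(8·17.7³·16) = 10.201 N/mm
F = k·δ = 10.201 × 65.7 = 670.19 N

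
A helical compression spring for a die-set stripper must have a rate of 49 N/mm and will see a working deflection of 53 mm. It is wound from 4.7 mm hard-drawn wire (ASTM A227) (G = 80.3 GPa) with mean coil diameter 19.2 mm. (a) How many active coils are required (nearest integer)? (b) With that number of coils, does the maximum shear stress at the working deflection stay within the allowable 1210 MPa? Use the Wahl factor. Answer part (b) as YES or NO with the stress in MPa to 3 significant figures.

(a) 14 coils; (b) NO, τ_max = 1720 MPa

N_a = Gd⁴/(8D³k) = (80.3×10³)(4.7⁴)/(8·19.2³·49) = 14.12 → N_a = 14
Actual rate k = Gd⁴/(8D³·14) = 49.429 N/mm
Working load F = kδ = 49.429·53 = 2619.8 N
C = 19.2/4.7 = 4.0851; K_W = (4C−1)/(4C−4)+0.615/C = 1.3937
τ_max = K_W·8FD/(πd³) = 1.3937·1233.7 = 1719.3 MPa
τ_max > 1210 MPa → exceeds allowable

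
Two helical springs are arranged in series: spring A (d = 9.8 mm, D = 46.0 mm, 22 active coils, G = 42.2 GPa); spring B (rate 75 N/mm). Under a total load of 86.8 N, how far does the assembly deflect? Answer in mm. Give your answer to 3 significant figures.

k_A = Gd⁴/(8D³N_a) = (42.2×10³)(9.8⁴)/(8·46.0³·22) = 22.721 N/mm
Series: 1/k_eq = 1/22.721 + 1/75 = 0.057345; k_eq = 17.438 N/mm
δ = F/k_eq = 86.8/17.438 = 4.9776 mm

4.98 mm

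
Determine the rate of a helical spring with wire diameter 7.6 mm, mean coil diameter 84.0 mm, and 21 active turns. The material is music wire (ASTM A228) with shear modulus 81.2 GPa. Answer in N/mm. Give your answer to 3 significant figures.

k = Gd⁴/(8D³N_a) = (81.2×10³ × 7.6⁴) / (8 × 84.0³ × 21)
  = 2.70901e+08 / 9.95743e+07 = 2.7206 N/mm

2.72 N/mm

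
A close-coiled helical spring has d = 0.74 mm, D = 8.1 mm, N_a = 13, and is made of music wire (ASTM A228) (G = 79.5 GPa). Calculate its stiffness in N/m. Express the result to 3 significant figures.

k = Gd⁴/(8D³N_a) = (79.5×10³ × 0.74⁴) / (8 × 8.1³ × 13)
  = 23839.3 / 55269.9 = 0.43133 N/mm = 431.33 N/m

431 N/m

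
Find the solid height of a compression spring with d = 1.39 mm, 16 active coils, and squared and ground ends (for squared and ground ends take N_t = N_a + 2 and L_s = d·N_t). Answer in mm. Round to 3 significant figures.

squared and ground ends: N_t = N_a + 2 = 16 + 2 = 18
L_s = d·N_t = 1.39 × 18 = 25.02 mm

25.0 mm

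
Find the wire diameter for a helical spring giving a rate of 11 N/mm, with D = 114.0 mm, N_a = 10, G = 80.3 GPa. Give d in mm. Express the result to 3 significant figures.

11.3 mm

d = (8D³N_a·k / G)^(1/4) = (8·114.0³·10·11 / (80.3×10³))^0.25
  = (16236)^0.25 = 11.2881 mm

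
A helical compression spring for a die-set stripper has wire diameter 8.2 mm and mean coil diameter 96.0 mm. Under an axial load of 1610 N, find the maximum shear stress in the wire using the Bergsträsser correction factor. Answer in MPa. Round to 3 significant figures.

Spring index C = D/d = 96.0/8.2 = 11.7073
K_B = (4C+2)/(4C−3) = 48.829/43.829 = 1.1141
τ₀ = 8FD/(πd³) = 8·1610·96.0/(π·8.2³) = 1.23648e+06/1732.2 = 713.83 MPa
τ_max = K·τ₀ = 1.1141 × 713.83 = 795.26 MPa

795 MPa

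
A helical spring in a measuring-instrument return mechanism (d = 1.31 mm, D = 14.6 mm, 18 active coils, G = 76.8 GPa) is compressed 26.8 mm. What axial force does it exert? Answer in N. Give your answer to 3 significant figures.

13.5 N

k = Gd⁴/(8D³N_a) = (76.8×10³)(1.31⁴)/(8·14.6³·18) = 0.50469 N/mm
F = k·δ = 0.50469 × 26.8 = 13.526 N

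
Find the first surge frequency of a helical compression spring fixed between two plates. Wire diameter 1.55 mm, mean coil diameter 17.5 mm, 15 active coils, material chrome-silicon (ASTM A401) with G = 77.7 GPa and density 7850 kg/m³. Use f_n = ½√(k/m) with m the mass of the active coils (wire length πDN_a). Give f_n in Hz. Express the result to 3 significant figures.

119 Hz

k = Gd⁴/(8D³N_a) = (77.7×10³)(1.55⁴)/(8·17.5³·15) = 0.69735 N/mm = 697.35 N/m
Wire length L = πDN_a = π·17.5·15 = 824.67 mm
m = ρ·(πd²/4)·L = 7850 × 1.8869×10⁻⁶ m² × 0.82467 m = 0.012215 kg
f_n = ½√(k/m) = 0.5·√(697.35/0.012215) = 0.5·√(57089) = 119.47 Hz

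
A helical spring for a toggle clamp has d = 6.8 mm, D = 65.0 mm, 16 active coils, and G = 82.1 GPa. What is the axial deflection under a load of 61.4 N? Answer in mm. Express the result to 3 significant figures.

k = Gd⁴/(8D³N_a) = (82.1×10³)(6.8⁴)/(8·65.0³·16) = 4.9938 N/mm
δ = F/k = 61.4 / 4.9938 = 12.295 mm

12.3 mm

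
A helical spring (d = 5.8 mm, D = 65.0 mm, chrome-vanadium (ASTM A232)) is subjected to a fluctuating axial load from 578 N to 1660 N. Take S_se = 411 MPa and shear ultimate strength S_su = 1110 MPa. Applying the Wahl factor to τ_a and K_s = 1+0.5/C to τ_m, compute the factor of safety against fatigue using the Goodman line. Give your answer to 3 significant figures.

C = D/d = 65.0/5.8 = 11.2069; K_W = (4C−1)/(4C−4)+0.615/C = 1.1284; K_s = 1+0.5/C = 1.0446
F_a = (F_max−F_min)/2 = 541 N; F_m = (F_max+F_min)/2 = 1119 N
τ_a = K_W·8F_aD/(πd³) = 1.1284 × 458.95 = 517.86 MPa
τ_m = K_s·8F_mD/(πd³) = 1.0446 × 949.29 = 991.64 MPa
Goodman: 1/n_f = τ_a/S_se + τ_m/S_su = 517.86/411 + 991.64/1110 = 1.26000 + 0.89337 = 2.1534
n_f = 1/2.1534 = 0.4644

0.464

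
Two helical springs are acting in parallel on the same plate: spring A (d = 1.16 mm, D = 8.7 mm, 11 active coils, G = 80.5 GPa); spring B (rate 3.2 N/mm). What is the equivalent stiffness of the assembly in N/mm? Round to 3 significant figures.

k_A = Gd⁴/(8D³N_a) = (80.5×10³)(1.16⁴)/(8·8.7³·11) = 2.5153 N/mm
Parallel: k_eq = 2.5153 + 3.2 = 5.7153 N/mm

5.72 N/mm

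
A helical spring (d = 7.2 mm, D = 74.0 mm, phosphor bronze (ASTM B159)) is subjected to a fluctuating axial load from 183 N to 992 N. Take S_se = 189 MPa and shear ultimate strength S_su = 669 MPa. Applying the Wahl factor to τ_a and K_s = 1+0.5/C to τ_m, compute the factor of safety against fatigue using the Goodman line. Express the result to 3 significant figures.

C = D/d = 74.0/7.2 = 10.2778; K_W = (4C−1)/(4C−4)+0.615/C = 1.1407; K_s = 1+0.5/C = 1.0486
F_a = (F_max−F_min)/2 = 404.5 N; F_m = (F_max+F_min)/2 = 587.5 N
τ_a = K_W·8F_aD/(πd³) = 1.1407 × 204.22 = 232.95 MPa
τ_m = K_s·8F_mD/(πd³) = 1.0486 × 296.61 = 311.04 MPa
Goodman: 1/n_f = τ_a/S_se + τ_m/S_su = 232.95/189 + 311.04/669 = 1.23252 + 0.46493 = 1.6974
n_f = 1/1.6974 = 0.5891

0.589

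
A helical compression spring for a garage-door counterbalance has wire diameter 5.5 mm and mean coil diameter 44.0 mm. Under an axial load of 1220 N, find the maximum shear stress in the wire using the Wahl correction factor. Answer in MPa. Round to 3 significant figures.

Spring index C = D/d = 44.0/5.5 = 8.0000
K_W = (4C−1)/(4C−4) + 0.615/C = 31.000/28.000 + 0.0769 = 1.1840
τ₀ = 8FD/(πd³) = 8·1220·44.0/(π·5.5³) = 429440/522.68 = 821.61 MPa
τ_max = K·τ₀ = 1.1840 × 821.61 = 972.8 MPa

973 MPa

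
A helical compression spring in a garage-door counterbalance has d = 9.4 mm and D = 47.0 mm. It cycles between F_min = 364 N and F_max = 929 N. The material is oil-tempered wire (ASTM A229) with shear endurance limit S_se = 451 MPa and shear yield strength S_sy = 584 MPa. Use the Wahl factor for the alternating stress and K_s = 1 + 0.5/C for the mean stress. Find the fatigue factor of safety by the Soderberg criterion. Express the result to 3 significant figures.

3.40

C = D/d = 47.0/9.4 = 5.0000; K_W = (4C−1)/(4C−4)+0.615/C = 1.3105; K_s = 1+0.5/C = 1.1000
F_a = (F_max−F_min)/2 = 282.5 N; F_m = (F_max+F_min)/2 = 646.5 N
τ_a = K_W·8F_aD/(πd³) = 1.3105 × 40.707 = 53.347 MPa
τ_m = K_s·8F_mD/(πd³) = 1.1000 × 93.159 = 102.47 MPa
Soderberg: 1/n_f = τ_a/S_se + τ_m/S_sy = 53.347/451 + 102.47/584 = 0.11829 + 0.17547 = 0.29376
n_f = 1/0.29376 = 3.404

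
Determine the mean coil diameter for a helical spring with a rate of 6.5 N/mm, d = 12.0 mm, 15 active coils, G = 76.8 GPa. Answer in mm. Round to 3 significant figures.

D = (Gd⁴/(8N_a·k))^(1/3) = (76.8×10³·12.0⁴/(8·15·6.5))^(1/3)
  = (2.0417e+06)^(1/3) = 126.8617 mm

127 mm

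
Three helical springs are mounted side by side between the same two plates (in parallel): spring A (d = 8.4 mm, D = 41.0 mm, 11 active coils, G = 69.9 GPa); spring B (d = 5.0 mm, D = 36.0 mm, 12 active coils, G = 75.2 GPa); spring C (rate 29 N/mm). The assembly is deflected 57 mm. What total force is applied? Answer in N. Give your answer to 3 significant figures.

k_A = Gd⁴/(8D³N_a) = (69.9×10³)(8.4⁴)/(8·41.0³·11) = 57.38 N/mm
k_B = Gd⁴/(8D³N_a) = (75.2×10³)(5.0⁴)/(8·36.0³·12) = 10.493 N/mm
Parallel: k_eq = 57.38 + 10.493 + 29 = 96.873 N/mm
F = k_eq·δ = 96.873·57 = 5521.8 N

5520 N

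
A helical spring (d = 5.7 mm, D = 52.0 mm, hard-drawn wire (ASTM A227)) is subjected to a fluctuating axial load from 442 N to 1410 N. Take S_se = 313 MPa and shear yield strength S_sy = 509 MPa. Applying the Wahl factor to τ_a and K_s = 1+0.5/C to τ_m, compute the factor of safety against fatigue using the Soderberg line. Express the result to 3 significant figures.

C = D/d = 52.0/5.7 = 9.1228; K_W = (4C−1)/(4C−4)+0.615/C = 1.1597; K_s = 1+0.5/C = 1.0548
F_a = (F_max−F_min)/2 = 484 N; F_m = (F_max+F_min)/2 = 926 N
τ_a = K_W·8F_aD/(πd³) = 1.1597 × 346.07 = 401.35 MPa
τ_m = K_s·8F_mD/(πd³) = 1.0548 × 662.11 = 698.4 MPa
Soderberg: 1/n_f = τ_a/S_se + τ_m/S_sy = 401.35/313 + 698.4/509 = 1.28228 + 1.37210 = 2.6544
n_f = 1/2.6544 = 0.3767

0.377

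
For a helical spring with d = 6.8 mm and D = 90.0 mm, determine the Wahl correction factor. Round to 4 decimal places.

C = D/d = 90.0/6.8 = 13.2353
K_W = (4C−1)/(4C−4) + 0.615/C = 51.941/48.941 + 0.0465 = 1.1078

1.1078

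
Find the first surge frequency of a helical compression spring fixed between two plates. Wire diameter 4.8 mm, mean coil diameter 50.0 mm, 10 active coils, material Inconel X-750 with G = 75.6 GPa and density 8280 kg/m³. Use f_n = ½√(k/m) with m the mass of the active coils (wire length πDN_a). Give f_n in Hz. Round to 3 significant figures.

k = Gd⁴/(8D³N_a) = (75.6×10³)(4.8⁴)/(8·50.0³·10) = 4.0132 N/mm = 4013.2 N/m
Wire length L = πDN_a = π·50.0·10 = 1570.8 mm
m = ρ·(πd²/4)·L = 8280 × 18.096×10⁻⁶ m² × 1.5708 m = 0.23535 kg
f_n = ½√(k/m) = 0.5·√(4013.2/0.23535) = 0.5·√(17052) = 65.291 Hz

65.3 Hz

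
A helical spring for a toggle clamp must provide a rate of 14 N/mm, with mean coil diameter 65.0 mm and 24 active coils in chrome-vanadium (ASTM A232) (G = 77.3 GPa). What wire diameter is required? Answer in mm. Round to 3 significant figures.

d = (8D³N_a·k / G)^(1/4) = (8·65.0³·24·14 / (77.3×10³))^0.25
  = (9549.7)^0.25 = 9.8855 mm

9.89 mm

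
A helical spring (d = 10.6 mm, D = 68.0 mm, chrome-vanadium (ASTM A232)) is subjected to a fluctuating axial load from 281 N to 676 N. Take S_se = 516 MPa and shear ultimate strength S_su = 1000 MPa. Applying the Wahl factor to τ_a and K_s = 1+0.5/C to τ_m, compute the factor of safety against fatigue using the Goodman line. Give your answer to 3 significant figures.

6.96

C = D/d = 68.0/10.6 = 6.4151; K_W = (4C−1)/(4C−4)+0.615/C = 1.2344; K_s = 1+0.5/C = 1.0779
F_a = (F_max−F_min)/2 = 197.5 N; F_m = (F_max+F_min)/2 = 478.5 N
τ_a = K_W·8F_aD/(πd³) = 1.2344 × 28.714 = 35.444 MPa
τ_m = K_s·8F_mD/(πd³) = 1.0779 × 69.569 = 74.991 MPa
Goodman: 1/n_f = τ_a/S_se + τ_m/S_su = 35.444/516 + 74.991/1000 = 0.06869 + 0.07499 = 0.14368
n_f = 1/0.14368 = 6.96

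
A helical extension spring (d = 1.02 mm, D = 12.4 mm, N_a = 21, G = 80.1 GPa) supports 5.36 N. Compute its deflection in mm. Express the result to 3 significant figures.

19.8 mm

k = Gd⁴/(8D³N_a) = (80.1×10³)(1.02⁴)/(8·12.4³·21) = 0.27068 N/mm
δ = F/k = 5.36 / 0.27068 = 19.802 mm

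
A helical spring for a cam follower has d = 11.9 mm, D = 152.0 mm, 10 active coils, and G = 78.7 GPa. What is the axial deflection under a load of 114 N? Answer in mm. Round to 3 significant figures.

k = Gd⁴/(8D³N_a) = (78.7×10³)(11.9⁴)/(8·152.0³·10) = 5.6175 N/mm
δ = F/k = 114 / 5.6175 = 20.294 mm

20.3 mm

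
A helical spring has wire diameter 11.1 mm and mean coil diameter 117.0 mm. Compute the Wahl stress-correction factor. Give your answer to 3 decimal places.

C = D/d = 117.0/11.1 = 10.5405
K_W = (4C−1)/(4C−4) + 0.615/C = 41.162/38.162 + 0.0583 = 1.1370

1.137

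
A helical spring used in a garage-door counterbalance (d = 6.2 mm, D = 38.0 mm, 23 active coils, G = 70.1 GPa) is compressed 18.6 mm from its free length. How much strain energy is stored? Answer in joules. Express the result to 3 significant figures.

k = Gd⁴/(8D³N_a) = (70.1×10³)(6.2⁴)/(8·38.0³·23) = 10.259 N/mm
U = ½kδ² = 0.5 × 10.259 × 18.6² = 1774.6 N·mm = 1.7746 J

1.77 J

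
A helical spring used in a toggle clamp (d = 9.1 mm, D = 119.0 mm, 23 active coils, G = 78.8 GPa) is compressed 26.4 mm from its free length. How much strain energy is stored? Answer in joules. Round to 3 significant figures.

k = Gd⁴/(8D³N_a) = (78.8×10³)(9.1⁴)/(8·119.0³·23) = 1.7427 N/mm
U = ½kδ² = 0.5 × 1.7427 × 26.4² = 607.31 N·mm = 0.60731 J

0.607 J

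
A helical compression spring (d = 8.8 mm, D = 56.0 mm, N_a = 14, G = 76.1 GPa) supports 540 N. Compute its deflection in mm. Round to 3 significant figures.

k = Gd⁴/(8D³N_a) = (76.1×10³)(8.8⁴)/(8·56.0³·14) = 23.202 N/mm
δ = F/k = 540 / 23.202 = 23.273 mm

23.3 mm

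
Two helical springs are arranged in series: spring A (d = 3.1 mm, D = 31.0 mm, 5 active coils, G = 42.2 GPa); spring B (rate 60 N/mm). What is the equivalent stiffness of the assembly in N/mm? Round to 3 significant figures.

3.10 N/mm

k_A = Gd⁴/(8D³N_a) = (42.2×10³)(3.1⁴)/(8·31.0³·5) = 3.2705 N/mm
Series: 1/k_eq = 1/3.2705 + 1/60 = 0.32243; k_eq = 3.1014 N/mm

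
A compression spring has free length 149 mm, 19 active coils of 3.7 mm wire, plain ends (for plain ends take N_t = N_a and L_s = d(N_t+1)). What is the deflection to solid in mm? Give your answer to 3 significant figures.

75.0 mm

N_t = 19; L_s = 3.7·20 = 74 mm
δ_solid = L₀ − L_s = 149 − 74 = 75 mm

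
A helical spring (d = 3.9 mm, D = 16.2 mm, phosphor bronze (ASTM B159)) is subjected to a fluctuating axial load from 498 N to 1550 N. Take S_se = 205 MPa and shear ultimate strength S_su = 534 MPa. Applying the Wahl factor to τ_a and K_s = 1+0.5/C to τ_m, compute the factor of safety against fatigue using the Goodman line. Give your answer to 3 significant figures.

C = D/d = 16.2/3.9 = 4.1538; K_W = (4C−1)/(4C−4)+0.615/C = 1.3859; K_s = 1+0.5/C = 1.1204
F_a = (F_max−F_min)/2 = 526 N; F_m = (F_max+F_min)/2 = 1024 N
τ_a = K_W·8F_aD/(πd³) = 1.3859 × 365.8 = 506.95 MPa
τ_m = K_s·8F_mD/(πd³) = 1.1204 × 712.13 = 797.85 MPa
Goodman: 1/n_f = τ_a/S_se + τ_m/S_su = 506.95/205 + 797.85/534 = 2.47293 + 1.49411 = 3.967
n_f = 1/3.967 = 0.2521

0.252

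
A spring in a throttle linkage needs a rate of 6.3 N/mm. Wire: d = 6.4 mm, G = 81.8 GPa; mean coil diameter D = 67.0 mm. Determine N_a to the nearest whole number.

9

N_a = Gd⁴/(8D³k) = (81.8×10³ × 6.4⁴)/(8 × 67.0³ × 6.3)
    = 1.37238e+08 / 1.51585e+07 = 9.054 → 9 coils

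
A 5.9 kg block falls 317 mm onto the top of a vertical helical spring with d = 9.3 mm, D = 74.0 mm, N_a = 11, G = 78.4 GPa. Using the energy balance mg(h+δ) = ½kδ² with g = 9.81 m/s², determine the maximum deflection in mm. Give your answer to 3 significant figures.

k = Gd⁴/(8D³N_a) = (78.4×10³)(9.3⁴)/(8·74.0³·11) = 16.446 N/mm
W = mg = 5.9 × 9.81 = 57.879 N
½kδ² − Wδ − Wh = 0 → δ = (W + √(W² + 2kWh))/k
δ = (57.879 + √(3350 + 603504))/16.446 = (57.879 + 779.01)/16.446 = 50.886 mm

50.9 mm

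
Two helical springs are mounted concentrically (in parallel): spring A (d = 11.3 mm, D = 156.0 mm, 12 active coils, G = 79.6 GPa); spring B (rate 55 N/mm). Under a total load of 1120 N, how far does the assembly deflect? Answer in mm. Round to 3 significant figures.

k_A = Gd⁴/(8D³N_a) = (79.6×10³)(11.3⁴)/(8·156.0³·12) = 3.5611 N/mm
Parallel: k_eq = 3.5611 + 55 = 58.561 N/mm
δ = F/k_eq = 1120/58.561 = 19.125 mm

19.1 mm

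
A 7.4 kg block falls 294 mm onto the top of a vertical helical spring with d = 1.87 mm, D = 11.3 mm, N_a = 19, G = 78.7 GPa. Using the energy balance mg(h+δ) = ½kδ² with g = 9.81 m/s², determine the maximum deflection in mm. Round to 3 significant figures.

k = Gd⁴/(8D³N_a) = (78.7×10³)(1.87⁴)/(8·11.3³·19) = 4.388 N/mm
W = mg = 7.4 × 9.81 = 72.594 N
½kδ² − Wδ − Wh = 0 → δ = (W + √(W² + 2kWh))/k
δ = (72.594 + √(5269.9 + 187301))/4.388 = (72.594 + 438.83)/4.388 = 116.55 mm

117 mm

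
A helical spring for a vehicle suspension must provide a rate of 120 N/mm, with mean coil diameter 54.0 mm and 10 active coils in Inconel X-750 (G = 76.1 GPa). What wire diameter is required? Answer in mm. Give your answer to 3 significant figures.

11.9 mm

d = (8D³N_a·k / G)^(1/4) = (8·54.0³·10·120 / (76.1×10³))^0.25
  = (19864)^0.25 = 11.8718 mm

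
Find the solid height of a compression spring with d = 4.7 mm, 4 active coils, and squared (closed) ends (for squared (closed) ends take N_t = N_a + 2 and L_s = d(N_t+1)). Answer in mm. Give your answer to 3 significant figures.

squared (closed) ends: N_t = N_a + 2 = 4 + 2 = 6
L_s = d·(N_t+1) = 4.7 × 7 = 32.9 mm

32.9 mm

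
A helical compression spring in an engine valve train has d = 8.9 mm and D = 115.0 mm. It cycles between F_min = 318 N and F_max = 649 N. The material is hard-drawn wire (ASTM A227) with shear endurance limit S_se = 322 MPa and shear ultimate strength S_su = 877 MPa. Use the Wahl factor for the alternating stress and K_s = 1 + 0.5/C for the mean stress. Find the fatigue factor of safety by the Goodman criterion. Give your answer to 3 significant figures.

2.11

C = D/d = 115.0/8.9 = 12.9213; K_W = (4C−1)/(4C−4)+0.615/C = 1.1105; K_s = 1+0.5/C = 1.0387
F_a = (F_max−F_min)/2 = 165.5 N; F_m = (F_max+F_min)/2 = 483.5 N
τ_a = K_W·8F_aD/(πd³) = 1.1105 × 68.749 = 76.346 MPa
τ_m = K_s·8F_mD/(πd³) = 1.0387 × 200.85 = 208.62 MPa
Goodman: 1/n_f = τ_a/S_se + τ_m/S_su = 76.346/322 + 208.62/877 = 0.23710 + 0.23788 = 0.47498
n_f = 1/0.47498 = 2.105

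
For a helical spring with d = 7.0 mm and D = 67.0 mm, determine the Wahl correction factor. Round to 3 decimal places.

C = D/d = 67.0/7.0 = 9.5714
K_W = (4C−1)/(4C−4) + 0.615/C = 37.286/34.286 + 0.0643 = 1.1518

1.152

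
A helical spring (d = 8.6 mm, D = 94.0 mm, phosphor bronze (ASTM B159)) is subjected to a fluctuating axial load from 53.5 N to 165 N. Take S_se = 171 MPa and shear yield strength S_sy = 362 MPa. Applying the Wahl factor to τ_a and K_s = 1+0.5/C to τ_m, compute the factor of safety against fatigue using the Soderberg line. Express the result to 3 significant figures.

C = D/d = 94.0/8.6 = 10.9302; K_W = (4C−1)/(4C−4)+0.615/C = 1.1318; K_s = 1+0.5/C = 1.0457
F_a = (F_max−F_min)/2 = 55.75 N; F_m = (F_max+F_min)/2 = 109.25 N
τ_a = K_W·8F_aD/(πd³) = 1.1318 × 20.981 = 23.746 MPa
τ_m = K_s·8F_mD/(πd³) = 1.0457 × 41.114 = 42.995 MPa
Soderberg: 1/n_f = τ_a/S_se + τ_m/S_sy = 23.746/171 + 42.995/362 = 0.13886 + 0.11877 = 0.25763
n_f = 1/0.25763 = 3.881

3.88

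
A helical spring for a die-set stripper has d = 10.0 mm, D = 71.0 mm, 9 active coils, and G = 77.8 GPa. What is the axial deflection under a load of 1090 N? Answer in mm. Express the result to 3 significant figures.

36.1 mm

k = Gd⁴/(8D³N_a) = (77.8×10³)(10.0⁴)/(8·71.0³·9) = 30.191 N/mm
δ = F/k = 1090 / 30.191 = 36.104 mm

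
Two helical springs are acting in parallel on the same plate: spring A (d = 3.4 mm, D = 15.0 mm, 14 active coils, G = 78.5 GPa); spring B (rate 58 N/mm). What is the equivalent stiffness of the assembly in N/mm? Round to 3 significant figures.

85.8 N/mm

k_A = Gd⁴/(8D³N_a) = (78.5×10³)(3.4⁴)/(8·15.0³·14) = 27.752 N/mm
Parallel: k_eq = 27.752 + 58 = 85.752 N/mm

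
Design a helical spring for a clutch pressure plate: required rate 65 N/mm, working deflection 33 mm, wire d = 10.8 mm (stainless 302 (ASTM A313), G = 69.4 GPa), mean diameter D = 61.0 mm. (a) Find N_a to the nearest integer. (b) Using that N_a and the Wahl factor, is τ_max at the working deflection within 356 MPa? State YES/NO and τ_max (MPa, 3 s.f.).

N_a = Gd⁴/(8D³k) = (69.4×10³)(10.8⁴)/(8·61.0³·65) = 7.999 → N_a = 8
Actual rate k = Gd⁴/(8D³·8) = 64.996 N/mm
Working load F = kδ = 64.996·33 = 2144.9 N
C = 61.0/10.8 = 5.6481; K_W = (4C−1)/(4C−4)+0.615/C = 1.2702
τ_max = K_W·8FD/(πd³) = 1.2702·264.48 = 335.96 MPa
τ_max ≤ 356 MPa → acceptable

(a) 8 coils; (b) YES, τ_max = 336 MPa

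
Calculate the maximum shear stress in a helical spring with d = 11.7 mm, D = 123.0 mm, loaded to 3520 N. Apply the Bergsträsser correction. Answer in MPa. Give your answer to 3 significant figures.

777 MPa

Spring index C = D/d = 123.0/11.7 = 10.5128
K_B = (4C+2)/(4C−3) = 44.051/39.051 = 1.1280
τ₀ = 8FD/(πd³) = 8·3520·123.0/(π·11.7³) = 3.46368e+06/5031.6 = 688.38 MPa
τ_max = K·τ₀ = 1.1280 × 688.38 = 776.52 MPa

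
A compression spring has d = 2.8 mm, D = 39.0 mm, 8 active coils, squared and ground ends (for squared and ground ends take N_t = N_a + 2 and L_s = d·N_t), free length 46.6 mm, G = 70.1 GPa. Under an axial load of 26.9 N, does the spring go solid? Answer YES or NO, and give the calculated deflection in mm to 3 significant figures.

k = Gd⁴/(8D³N_a) = (70.1×10³)(2.8⁴)/(8·39.0³·8) = 1.1349 N/mm
N_t = 10; L_s = 2.8·10 = 28 mm; δ_solid = L₀ − L_s = 46.6 − 28 = 18.6 mm
δ = F/k = 26.9/1.1349 = 23.702 mm
δ ≥ δ_solid → spring goes solid

YES, δ = 23.7 mm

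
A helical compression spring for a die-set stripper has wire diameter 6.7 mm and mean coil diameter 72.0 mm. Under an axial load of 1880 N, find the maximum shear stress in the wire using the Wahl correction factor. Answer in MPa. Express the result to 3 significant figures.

Spring index C = D/d = 72.0/6.7 = 10.7463
K_W = (4C−1)/(4C−4) + 0.615/C = 41.985/38.985 + 0.0572 = 1.1342
τ₀ = 8FD/(πd³) = 8·1880·72.0/(π·6.7³) = 1.08288e+06/944.87 = 1146.1 MPa
τ_max = K·τ₀ = 1.1342 × 1146.1 = 1299.8 MPa

1300 MPa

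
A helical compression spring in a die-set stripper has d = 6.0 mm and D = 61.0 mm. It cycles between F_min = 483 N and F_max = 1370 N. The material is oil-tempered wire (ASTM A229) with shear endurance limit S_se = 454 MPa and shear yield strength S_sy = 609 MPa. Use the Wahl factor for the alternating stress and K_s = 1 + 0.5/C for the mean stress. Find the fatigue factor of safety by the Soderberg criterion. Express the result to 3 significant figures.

0.513

C = D/d = 61.0/6.0 = 10.1667; K_W = (4C−1)/(4C−4)+0.615/C = 1.1423; K_s = 1+0.5/C = 1.0492
F_a = (F_max−F_min)/2 = 443.5 N; F_m = (F_max+F_min)/2 = 926.5 N
τ_a = K_W·8F_aD/(πd³) = 1.1423 × 318.94 = 364.33 MPa
τ_m = K_s·8F_mD/(πd³) = 1.0492 × 666.29 = 699.06 MPa
Soderberg: 1/n_f = τ_a/S_se + τ_m/S_sy = 364.33/454 + 699.06/609 = 0.80249 + 1.14787 = 1.9504
n_f = 1/1.9504 = 0.5127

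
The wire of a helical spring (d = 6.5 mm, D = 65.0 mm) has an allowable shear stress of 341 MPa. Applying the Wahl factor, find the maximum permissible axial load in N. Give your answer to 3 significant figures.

494 N

C = D/d = 65.0/6.5 = 10.0000
K_W = (4C−1)/(4C−4) + 0.615/C = 39.000/36.000 + 0.0615 = 1.1448
τ_max = K·8FD/(πd³) → F_max = τ_allow·πd³/(8DK)
F_max = 341·π·6.5³/(8·65.0·1.1448) = 2.942e+05/595.31 = 494.2 N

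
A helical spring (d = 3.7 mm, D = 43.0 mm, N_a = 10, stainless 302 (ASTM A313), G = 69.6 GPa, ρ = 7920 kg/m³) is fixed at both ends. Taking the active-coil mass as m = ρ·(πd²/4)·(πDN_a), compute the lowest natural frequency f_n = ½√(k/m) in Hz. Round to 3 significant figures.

66.8 Hz

k = Gd⁴/(8D³N_a) = (69.6×10³)(3.7⁴)/(8·43.0³·10) = 2.0508 N/mm = 2050.8 N/m
Wire length L = πDN_a = π·43.0·10 = 1350.9 mm
m = ρ·(πd²/4)·L = 7920 × 10.752×10⁻⁶ m² × 1.3509 m = 0.11504 kg
f_n = ½√(k/m) = 0.5·√(2050.8/0.11504) = 0.5·√(17827) = 66.759 Hz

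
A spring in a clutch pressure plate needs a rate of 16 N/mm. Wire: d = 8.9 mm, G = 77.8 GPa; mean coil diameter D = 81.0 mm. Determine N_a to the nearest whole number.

N_a = Gd⁴/(8D³k) = (77.8×10³ × 8.9⁴)/(8 × 81.0³ × 16)
    = 4.88135e+08 / 6.80244e+07 = 7.176 → 7 coils

7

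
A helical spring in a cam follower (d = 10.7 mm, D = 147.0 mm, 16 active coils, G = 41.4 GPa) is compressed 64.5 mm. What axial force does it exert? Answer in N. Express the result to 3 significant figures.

k = Gd⁴/(8D³N_a) = (41.4×10³)(10.7⁴)/(8·147.0³·16) = 1.3347 N/mm
F = k·δ = 1.3347 × 64.5 = 86.086 N

86.1 N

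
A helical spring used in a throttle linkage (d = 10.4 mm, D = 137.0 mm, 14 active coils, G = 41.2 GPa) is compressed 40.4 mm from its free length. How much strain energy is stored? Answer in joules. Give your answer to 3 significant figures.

k = Gd⁴/(8D³N_a) = (41.2×10³)(10.4⁴)/(8·137.0³·14) = 1.6736 N/mm
U = ½kδ² = 0.5 × 1.6736 × 40.4² = 1365.8 N·mm = 1.3658 J

1.37 J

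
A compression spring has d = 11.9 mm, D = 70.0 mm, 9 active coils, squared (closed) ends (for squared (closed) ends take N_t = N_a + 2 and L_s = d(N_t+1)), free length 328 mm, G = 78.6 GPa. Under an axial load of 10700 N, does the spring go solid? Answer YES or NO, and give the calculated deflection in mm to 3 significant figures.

k = Gd⁴/(8D³N_a) = (78.6×10³)(11.9⁴)/(8·70.0³·9) = 63.824 N/mm
N_t = 11; L_s = 11.9·12 = 142.8 mm; δ_solid = L₀ − L_s = 328 − 142.8 = 185.2 mm
δ = F/k = 10700/63.824 = 167.65 mm
δ < δ_solid → spring does not go solid

NO, δ = 168 mm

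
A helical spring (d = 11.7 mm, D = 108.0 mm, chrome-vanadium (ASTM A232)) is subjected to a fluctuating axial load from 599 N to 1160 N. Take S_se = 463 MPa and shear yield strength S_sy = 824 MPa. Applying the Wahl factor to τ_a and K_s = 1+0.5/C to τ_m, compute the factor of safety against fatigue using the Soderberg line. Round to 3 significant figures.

3.19

C = D/d = 108.0/11.7 = 9.2308; K_W = (4C−1)/(4C−4)+0.615/C = 1.1577; K_s = 1+0.5/C = 1.0542
F_a = (F_max−F_min)/2 = 280.5 N; F_m = (F_max+F_min)/2 = 879.5 N
τ_a = K_W·8F_aD/(πd³) = 1.1577 × 48.166 = 55.764 MPa
τ_m = K_s·8F_mD/(πd³) = 1.0542 × 151.02 = 159.2 MPa
Soderberg: 1/n_f = τ_a/S_se + τ_m/S_sy = 55.764/463 + 159.2/824 = 0.12044 + 0.19321 = 0.31365
n_f = 1/0.31365 = 3.188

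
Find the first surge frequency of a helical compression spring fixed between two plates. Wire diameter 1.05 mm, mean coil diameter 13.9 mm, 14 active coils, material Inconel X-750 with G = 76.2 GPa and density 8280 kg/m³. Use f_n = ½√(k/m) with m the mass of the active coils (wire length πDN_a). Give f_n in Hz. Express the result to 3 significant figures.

133 Hz

k = Gd⁴/(8D³N_a) = (76.2×10³)(1.05⁴)/(8·13.9³·14) = 0.30793 N/mm = 307.93 N/m
Wire length L = πDN_a = π·13.9·14 = 611.35 mm
m = ρ·(πd²/4)·L = 8280 × 0.8659×10⁻⁶ m² × 0.61135 m = 0.0043832 kg
f_n = ½√(k/m) = 0.5·√(307.93/0.0043832) = 0.5·√(70252) = 132.53 Hz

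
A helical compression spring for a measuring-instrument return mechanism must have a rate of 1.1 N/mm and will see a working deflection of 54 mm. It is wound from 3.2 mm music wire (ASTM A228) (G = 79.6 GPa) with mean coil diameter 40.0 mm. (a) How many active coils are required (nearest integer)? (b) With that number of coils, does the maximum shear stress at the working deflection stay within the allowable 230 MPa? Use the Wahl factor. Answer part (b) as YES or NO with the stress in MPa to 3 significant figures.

(a) 15 coils; (b) YES, τ_max = 203 MPa

N_a = Gd⁴/(8D³k) = (79.6×10³)(3.2⁴)/(8·40.0³·1.1) = 14.82 → N_a = 15
Actual rate k = Gd⁴/(8D³·15) = 1.0868 N/mm
Working load F = kδ = 1.0868·54 = 58.687 N
C = 40.0/3.2 = 12.5000; K_W = (4C−1)/(4C−4)+0.615/C = 1.1144
τ_max = K_W·8FD/(πd³) = 1.1144·182.43 = 203.3 MPa
τ_max ≤ 230 MPa → acceptable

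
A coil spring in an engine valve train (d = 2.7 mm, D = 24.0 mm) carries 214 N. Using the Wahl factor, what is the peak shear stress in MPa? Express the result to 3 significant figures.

774 MPa

Spring index C = D/d = 24.0/2.7 = 8.8889
K_W = (4C−1)/(4C−4) + 0.615/C = 34.556/31.556 + 0.0692 = 1.1643
τ₀ = 8FD/(πd³) = 8·214·24.0/(π·2.7³) = 41088/61.836 = 664.47 MPa
τ_max = K·τ₀ = 1.1643 × 664.47 = 773.61 MPa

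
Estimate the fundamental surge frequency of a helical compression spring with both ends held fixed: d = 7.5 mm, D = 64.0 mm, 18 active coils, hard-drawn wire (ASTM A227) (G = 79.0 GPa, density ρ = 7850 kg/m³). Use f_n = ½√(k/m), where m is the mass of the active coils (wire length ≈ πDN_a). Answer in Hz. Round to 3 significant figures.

36.3 Hz

k = Gd⁴/(8D³N_a) = (79.0×10³)(7.5⁴)/(8·64.0³·18) = 6.6217 N/mm = 6621.7 N/m
Wire length L = πDN_a = π·64.0·18 = 3619.1 mm
m = ρ·(πd²/4)·L = 7850 × 44.179×10⁻⁶ m² × 3.6191 m = 1.2551 kg
f_n = ½√(k/m) = 0.5·√(6621.7/1.2551) = 0.5·√(5275.8) = 36.317 Hz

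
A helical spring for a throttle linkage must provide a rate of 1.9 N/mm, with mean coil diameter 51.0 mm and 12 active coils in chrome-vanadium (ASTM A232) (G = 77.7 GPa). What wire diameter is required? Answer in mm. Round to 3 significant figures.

d = (8D³N_a·k / G)^(1/4) = (8·51.0³·12·1.9 / (77.7×10³))^0.25
  = (311.4)^0.25 = 4.2008 mm

4.20 mm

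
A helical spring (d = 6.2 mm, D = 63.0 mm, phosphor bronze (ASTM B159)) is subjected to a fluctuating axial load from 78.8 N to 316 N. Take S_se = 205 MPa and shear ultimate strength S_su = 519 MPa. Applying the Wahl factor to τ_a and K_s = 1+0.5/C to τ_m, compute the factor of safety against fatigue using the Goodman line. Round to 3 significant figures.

C = D/d = 63.0/6.2 = 10.1613; K_W = (4C−1)/(4C−4)+0.615/C = 1.1424; K_s = 1+0.5/C = 1.0492
F_a = (F_max−F_min)/2 = 118.6 N; F_m = (F_max+F_min)/2 = 197.4 N
τ_a = K_W·8F_aD/(πd³) = 1.1424 × 79.834 = 91.202 MPa
τ_m = K_s·8F_mD/(πd³) = 1.0492 × 132.88 = 139.42 MPa
Goodman: 1/n_f = τ_a/S_se + τ_m/S_su = 91.202/205 + 139.42/519 = 0.44489 + 0.26862 = 0.71351
n_f = 1/0.71351 = 1.402

1.40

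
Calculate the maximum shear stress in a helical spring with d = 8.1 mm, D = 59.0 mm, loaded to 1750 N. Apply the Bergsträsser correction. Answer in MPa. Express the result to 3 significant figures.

589 MPa

Spring index C = D/d = 59.0/8.1 = 7.2840
K_B = (4C+2)/(4C−3) = 31.136/26.136 = 1.1913
τ₀ = 8FD/(πd³) = 8·1750·59.0/(π·8.1³) = 826000/1669.6 = 494.74 MPa
τ_max = K·τ₀ = 1.1913 × 494.74 = 589.39 MPa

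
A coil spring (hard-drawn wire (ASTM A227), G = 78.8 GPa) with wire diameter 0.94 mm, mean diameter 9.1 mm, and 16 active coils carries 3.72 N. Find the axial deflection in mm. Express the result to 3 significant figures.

k = Gd⁴/(8D³N_a) = (78.8×10³)(0.94⁴)/(8·9.1³·16) = 0.63783 N/mm
δ = F/k = 3.72 / 0.63783 = 5.8323 mm

5.83 mm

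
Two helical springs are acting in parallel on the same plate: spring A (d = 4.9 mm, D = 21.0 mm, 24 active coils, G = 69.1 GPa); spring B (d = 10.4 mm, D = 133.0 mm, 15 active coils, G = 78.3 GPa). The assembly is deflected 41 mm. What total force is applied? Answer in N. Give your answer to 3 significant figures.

1050 N

k_A = Gd⁴/(8D³N_a) = (69.1×10³)(4.9⁴)/(8·21.0³·24) = 22.403 N/mm
k_B = Gd⁴/(8D³N_a) = (78.3×10³)(10.4⁴)/(8·133.0³·15) = 3.2446 N/mm
Parallel: k_eq = 22.403 + 3.2446 = 25.647 N/mm
F = k_eq·δ = 25.647·41 = 1051.5 N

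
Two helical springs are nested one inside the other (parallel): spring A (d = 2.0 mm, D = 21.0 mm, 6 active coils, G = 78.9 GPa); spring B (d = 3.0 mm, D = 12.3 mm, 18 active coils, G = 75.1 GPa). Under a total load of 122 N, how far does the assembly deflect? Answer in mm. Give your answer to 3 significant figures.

4.78 mm

k_A = Gd⁴/(8D³N_a) = (78.9×10³)(2.0⁴)/(8·21.0³·6) = 2.8399 N/mm
k_B = Gd⁴/(8D³N_a) = (75.1×10³)(3.0⁴)/(8·12.3³·18) = 22.701 N/mm
Parallel: k_eq = 2.8399 + 22.701 = 25.541 N/mm
δ = F/k_eq = 122/25.541 = 4.7766 mm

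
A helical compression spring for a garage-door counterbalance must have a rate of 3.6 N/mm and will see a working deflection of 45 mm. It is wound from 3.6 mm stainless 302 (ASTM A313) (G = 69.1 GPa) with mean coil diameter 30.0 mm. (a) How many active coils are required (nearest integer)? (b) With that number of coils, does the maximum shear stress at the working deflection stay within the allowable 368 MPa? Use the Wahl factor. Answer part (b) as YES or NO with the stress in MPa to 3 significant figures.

N_a = Gd⁴/(8D³k) = (69.1×10³)(3.6⁴)/(8·30.0³·3.6) = 14.93 → N_a = 15
Actual rate k = Gd⁴/(8D³·15) = 3.5821 N/mm
Working load F = kδ = 3.5821·45 = 161.2 N
C = 30.0/3.6 = 8.3333; K_W = (4C−1)/(4C−4)+0.615/C = 1.1761
τ_max = K_W·8FD/(πd³) = 1.1761·263.94 = 310.42 MPa
τ_max ≤ 368 MPa → acceptable

(a) 15 coils; (b) YES, τ_max = 310 MPa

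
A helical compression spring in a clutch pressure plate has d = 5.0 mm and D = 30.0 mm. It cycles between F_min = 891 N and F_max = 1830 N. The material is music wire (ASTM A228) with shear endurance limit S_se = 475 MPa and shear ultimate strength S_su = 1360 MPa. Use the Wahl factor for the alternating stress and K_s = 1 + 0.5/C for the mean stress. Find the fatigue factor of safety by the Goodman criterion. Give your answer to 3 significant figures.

0.705

C = D/d = 30.0/5.0 = 6.0000; K_W = (4C−1)/(4C−4)+0.615/C = 1.2525; K_s = 1+0.5/C = 1.0833
F_a = (F_max−F_min)/2 = 469.5 N; F_m = (F_max+F_min)/2 = 1360.5 N
τ_a = K_W·8F_aD/(πd³) = 1.2525 × 286.94 = 359.39 MPa
τ_m = K_s·8F_mD/(πd³) = 1.0833 × 831.48 = 900.77 MPa
Goodman: 1/n_f = τ_a/S_se + τ_m/S_su = 359.39/475 + 900.77/1360 = 0.75661 + 0.66233 = 1.4189
n_f = 1/1.4189 = 0.7048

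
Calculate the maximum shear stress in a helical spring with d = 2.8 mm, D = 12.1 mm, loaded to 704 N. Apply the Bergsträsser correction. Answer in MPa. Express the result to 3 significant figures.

Spring index C = D/d = 12.1/2.8 = 4.3214
K_B = (4C+2)/(4C−3) = 19.286/14.286 = 1.3500
τ₀ = 8FD/(πd³) = 8·704·12.1/(π·2.8³) = 68147.2/68.964 = 988.15 MPa
τ_max = K·τ₀ = 1.3500 × 988.15 = 1334 MPa

1330 MPa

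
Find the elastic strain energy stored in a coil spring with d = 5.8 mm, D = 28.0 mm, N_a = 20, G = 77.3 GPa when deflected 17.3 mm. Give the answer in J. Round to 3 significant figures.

3.73 J

k = Gd⁴/(8D³N_a) = (77.3×10³)(5.8⁴)/(8·28.0³·20) = 24.906 N/mm
U = ½kδ² = 0.5 × 24.906 × 17.3² = 3727 N·mm = 3.727 J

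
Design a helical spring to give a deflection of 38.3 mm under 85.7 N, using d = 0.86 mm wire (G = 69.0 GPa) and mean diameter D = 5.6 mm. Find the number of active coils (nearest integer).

12

Required rate k = F/δ = 85.7/38.3 = 2.2376 N/mm
N_a = Gd⁴/(8D³k) = (69.0×10³ × 0.86⁴)/(8 × 5.6³ × 2.2376)
    = 37743.6 / 3143.66 = 12.01 → 12 coils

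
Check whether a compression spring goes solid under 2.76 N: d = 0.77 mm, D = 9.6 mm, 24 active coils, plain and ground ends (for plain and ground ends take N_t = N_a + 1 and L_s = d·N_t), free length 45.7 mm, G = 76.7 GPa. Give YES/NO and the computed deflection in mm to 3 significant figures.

NO, δ = 17.4 mm

k = Gd⁴/(8D³N_a) = (76.7×10³)(0.77⁴)/(8·9.6³·24) = 0.15872 N/mm
N_t = 25; L_s = 0.77·25 = 19.25 mm; δ_solid = L₀ − L_s = 45.7 − 19.25 = 26.45 mm
δ = F/k = 2.76/0.15872 = 17.389 mm
δ < δ_solid → spring does not go solid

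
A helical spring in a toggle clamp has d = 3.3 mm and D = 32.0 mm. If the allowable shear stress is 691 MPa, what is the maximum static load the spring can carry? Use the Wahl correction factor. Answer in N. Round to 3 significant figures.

C = D/d = 32.0/3.3 = 9.6970
K_W = (4C−1)/(4C−4) + 0.615/C = 37.788/34.788 + 0.0634 = 1.1497
τ_max = K·8FD/(πd³) → F_max = τ_allow·πd³/(8DK)
F_max = 691·π·3.3³/(8·32.0·1.1497) = 78013/294.31 = 265.07 N

265 N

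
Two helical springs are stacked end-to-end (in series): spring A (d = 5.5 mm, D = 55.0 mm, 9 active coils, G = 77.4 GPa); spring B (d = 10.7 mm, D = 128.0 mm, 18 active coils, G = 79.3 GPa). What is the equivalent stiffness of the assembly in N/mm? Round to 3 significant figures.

k_A = Gd⁴/(8D³N_a) = (77.4×10³)(5.5⁴)/(8·55.0³·9) = 5.9125 N/mm
k_B = Gd⁴/(8D³N_a) = (79.3×10³)(10.7⁴)/(8·128.0³·18) = 3.442 N/mm
Series: 1/k_eq = 1/5.9125 + 1/3.442 = 0.45966; k_eq = 2.1755 N/mm

2.18 N/mm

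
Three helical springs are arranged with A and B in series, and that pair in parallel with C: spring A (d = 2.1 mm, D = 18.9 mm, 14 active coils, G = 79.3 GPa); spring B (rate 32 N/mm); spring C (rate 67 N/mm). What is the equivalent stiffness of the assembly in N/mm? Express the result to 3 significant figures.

68.9 N/mm

k_A = Gd⁴/(8D³N_a) = (79.3×10³)(2.1⁴)/(8·18.9³·14) = 2.0396 N/mm
Springs A,B series: k_AB = 1/(1/2.0396+1/32) = 1.9174 N/mm; parallel with C: k_eq = 1.9174+67 = 68.917 N/mm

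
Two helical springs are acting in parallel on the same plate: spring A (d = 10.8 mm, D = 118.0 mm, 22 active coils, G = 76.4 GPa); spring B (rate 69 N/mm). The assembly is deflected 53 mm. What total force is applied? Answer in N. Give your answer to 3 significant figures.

3850 N

k_A = Gd⁴/(8D³N_a) = (76.4×10³)(10.8⁴)/(8·118.0³·22) = 3.5944 N/mm
Parallel: k_eq = 3.5944 + 69 = 72.594 N/mm
F = k_eq·δ = 72.594·53 = 3847.5 N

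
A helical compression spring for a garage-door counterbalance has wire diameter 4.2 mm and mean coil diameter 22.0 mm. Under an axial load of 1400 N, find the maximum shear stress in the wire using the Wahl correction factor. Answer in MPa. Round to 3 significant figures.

Spring index C = D/d = 22.0/4.2 = 5.2381
K_W = (4C−1)/(4C−4) + 0.615/C = 19.952/16.952 + 0.1174 = 1.2944
τ₀ = 8FD/(πd³) = 8·1400·22.0/(π·4.2³) = 246400/232.75 = 1058.6 MPa
τ_max = K·τ₀ = 1.2944 × 1058.6 = 1370.3 MPa

1370 MPa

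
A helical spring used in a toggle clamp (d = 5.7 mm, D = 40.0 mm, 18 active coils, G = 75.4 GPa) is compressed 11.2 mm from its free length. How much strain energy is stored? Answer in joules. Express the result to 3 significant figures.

k = Gd⁴/(8D³N_a) = (75.4×10³)(5.7⁴)/(8·40.0³·18) = 8.6363 N/mm
U = ½kδ² = 0.5 × 8.6363 × 11.2² = 541.67 N·mm = 0.54167 J

0.542 J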